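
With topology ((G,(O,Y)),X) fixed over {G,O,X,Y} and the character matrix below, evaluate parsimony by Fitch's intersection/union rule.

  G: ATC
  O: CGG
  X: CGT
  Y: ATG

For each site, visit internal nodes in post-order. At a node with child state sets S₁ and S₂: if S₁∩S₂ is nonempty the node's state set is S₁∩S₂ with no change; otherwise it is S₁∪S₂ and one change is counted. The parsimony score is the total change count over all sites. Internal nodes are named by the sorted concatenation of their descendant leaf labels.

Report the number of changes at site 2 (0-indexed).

site 0, node OY: O={C} ∪ Y={A} → {A,C} (+1)
site 0, node GOY: G={A} ∩ OY={A,C} → {A} (+0)
site 0, node GOXY: GOY={A} ∪ X={C} → {A,C} (+1)
site 1, node OY: O={G} ∪ Y={T} → {G,T} (+1)
site 1, node GOY: G={T} ∩ OY={G,T} → {T} (+0)
site 1, node GOXY: GOY={T} ∪ X={G} → {G,T} (+1)
site 2, node OY: O={G} ∩ Y={G} → {G} (+0)
site 2, node GOY: G={C} ∪ OY={G} → {C,G} (+1)
site 2, node GOXY: GOY={C,G} ∪ X={T} → {C,G,T} (+1)
per-site changes: [2, 2, 2]; total = 6

2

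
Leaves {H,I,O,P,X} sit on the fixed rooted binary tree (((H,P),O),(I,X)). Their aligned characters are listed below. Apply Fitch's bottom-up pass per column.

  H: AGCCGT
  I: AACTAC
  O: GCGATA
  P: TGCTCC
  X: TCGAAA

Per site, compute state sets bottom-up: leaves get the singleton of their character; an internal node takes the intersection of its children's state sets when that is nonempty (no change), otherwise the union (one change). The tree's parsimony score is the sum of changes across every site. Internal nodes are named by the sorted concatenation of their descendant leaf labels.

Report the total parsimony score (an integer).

[col 0] HP: children H:{A}, P:{T} ∪→ {A,T}; cost 1
[col 0] HOP: children HP:{A,T}, O:{G} ∪→ {A,G,T}; cost 1
[col 0] IX: children I:{A}, X:{T} ∪→ {A,T}; cost 1
[col 0] HIOPX: children HOP:{A,G,T}, IX:{A,T} ∩→ {A,T}; cost 0
[col 1] HP: children H:{G}, P:{G} ∩→ {G}; cost 0
[col 1] HOP: children HP:{G}, O:{C} ∪→ {C,G}; cost 1
[col 1] IX: children I:{A}, X:{C} ∪→ {A,C}; cost 1
[col 1] HIOPX: children HOP:{C,G}, IX:{A,C} ∩→ {C}; cost 0
[col 2] HP: children H:{C}, P:{C} ∩→ {C}; cost 0
[col 2] HOP: children HP:{C}, O:{G} ∪→ {C,G}; cost 1
[col 2] IX: children I:{C}, X:{G} ∪→ {C,G}; cost 1
[col 2] HIOPX: children HOP:{C,G}, IX:{C,G} ∩→ {C,G}; cost 0
[col 3] HP: children H:{C}, P:{T} ∪→ {C,T}; cost 1
[col 3] HOP: children HP:{C,T}, O:{A} ∪→ {A,C,T}; cost 1
[col 3] IX: children I:{T}, X:{A} ∪→ {A,T}; cost 1
[col 3] HIOPX: children HOP:{A,C,T}, IX:{A,T} ∩→ {A,T}; cost 0
[col 4] HP: children H:{G}, P:{C} ∪→ {C,G}; cost 1
[col 4] HOP: children HP:{C,G}, O:{T} ∪→ {C,G,T}; cost 1
[col 4] IX: children I:{A}, X:{A} ∩→ {A}; cost 0
[col 4] HIOPX: children HOP:{C,G,T}, IX:{A} ∪→ {A,C,G,T}; cost 1
[col 5] HP: children H:{T}, P:{C} ∪→ {C,T}; cost 1
[col 5] HOP: children HP:{C,T}, O:{A} ∪→ {A,C,T}; cost 1
[col 5] IX: children I:{C}, X:{A} ∪→ {A,C}; cost 1
[col 5] HIOPX: children HOP:{A,C,T}, IX:{A,C} ∩→ {A,C}; cost 0
per-site changes: [3, 2, 2, 3, 3, 3]; total = 16

16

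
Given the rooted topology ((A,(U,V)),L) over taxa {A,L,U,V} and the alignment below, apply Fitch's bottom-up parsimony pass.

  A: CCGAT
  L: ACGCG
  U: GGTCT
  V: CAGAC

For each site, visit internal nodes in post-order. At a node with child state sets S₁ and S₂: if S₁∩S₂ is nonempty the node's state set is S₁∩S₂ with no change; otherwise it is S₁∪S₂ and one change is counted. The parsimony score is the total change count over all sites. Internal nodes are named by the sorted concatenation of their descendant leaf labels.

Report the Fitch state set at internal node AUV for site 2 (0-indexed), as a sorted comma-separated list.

G

[col 0] UV: children U:{G}, V:{C} ∪→ {C,G}; cost 1
[col 0] AUV: children A:{C}, UV:{C,G} ∩→ {C}; cost 0
[col 0] ALUV: children AUV:{C}, L:{A} ∪→ {A,C}; cost 1
[col 1] UV: children U:{G}, V:{A} ∪→ {A,G}; cost 1
[col 1] AUV: children A:{C}, UV:{A,G} ∪→ {A,C,G}; cost 1
[col 1] ALUV: children AUV:{A,C,G}, L:{C} ∩→ {C}; cost 0
[col 2] UV: children U:{T}, V:{G} ∪→ {G,T}; cost 1
[col 2] AUV: children A:{G}, UV:{G,T} ∩→ {G}; cost 0
[col 2] ALUV: children AUV:{G}, L:{G} ∩→ {G}; cost 0
[col 3] UV: children U:{C}, V:{A} ∪→ {A,C}; cost 1
[col 3] AUV: children A:{A}, UV:{A,C} ∩→ {A}; cost 0
[col 3] ALUV: children AUV:{A}, L:{C} ∪→ {A,C}; cost 1
[col 4] UV: children U:{T}, V:{C} ∪→ {C,T}; cost 1
[col 4] AUV: children A:{T}, UV:{C,T} ∩→ {T}; cost 0
[col 4] ALUV: children AUV:{T}, L:{G} ∪→ {G,T}; cost 1
per-site changes: [2, 2, 1, 2, 2]; total = 9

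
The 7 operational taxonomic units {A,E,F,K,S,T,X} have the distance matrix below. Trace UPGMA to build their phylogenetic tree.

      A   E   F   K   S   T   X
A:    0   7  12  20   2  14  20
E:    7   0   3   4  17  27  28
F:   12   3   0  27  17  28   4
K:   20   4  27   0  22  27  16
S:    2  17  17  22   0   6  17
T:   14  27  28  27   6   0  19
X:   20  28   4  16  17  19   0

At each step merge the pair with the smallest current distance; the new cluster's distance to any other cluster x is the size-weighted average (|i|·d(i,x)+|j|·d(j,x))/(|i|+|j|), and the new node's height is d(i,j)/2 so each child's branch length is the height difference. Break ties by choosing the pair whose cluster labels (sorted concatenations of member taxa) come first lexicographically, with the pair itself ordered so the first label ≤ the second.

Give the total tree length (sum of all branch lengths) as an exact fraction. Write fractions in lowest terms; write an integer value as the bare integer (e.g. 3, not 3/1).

step 1: merge (A,S) at d=2; branch lengths A→1, S→1; new cluster AS
  updated: d(AS,E)=12, d(AS,F)=29/2, d(AS,K)=21, d(AS,T)=10, d(AS,X)=37/2
step 2: merge (E,F) at d=3; branch lengths E→3/2, F→3/2; new cluster EF
  updated: d(AS,EF)=53/4, d(EF,K)=31/2, d(EF,T)=55/2, d(EF,X)=16
step 3: merge (AS,T) at d=10; branch lengths AS→4, T→5; new cluster AST
  updated: d(AST,EF)=18, d(AST,K)=23, d(AST,X)=56/3
step 4: merge (EF,K) at d=31/2; branch lengths EF→25/4, K→31/4; new cluster EFK
  updated: d(AST,EFK)=59/3, d(EFK,X)=16
step 5: merge (EFK,X) at d=16; branch lengths EFK→1/4, X→8; new cluster EFKX
  updated: d(AST,EFKX)=233/12
step 6: merge (AST,EFKX) at d=233/12; branch lengths AST→113/24, EFKX→41/24; new cluster AEFKSTX
final tree: (((A:1,S:1):4,T:5):113/24,(((E:3/2,F:3/2):25/4,K:31/4):1/4,X:8):41/24)
total length: 128/3

128/3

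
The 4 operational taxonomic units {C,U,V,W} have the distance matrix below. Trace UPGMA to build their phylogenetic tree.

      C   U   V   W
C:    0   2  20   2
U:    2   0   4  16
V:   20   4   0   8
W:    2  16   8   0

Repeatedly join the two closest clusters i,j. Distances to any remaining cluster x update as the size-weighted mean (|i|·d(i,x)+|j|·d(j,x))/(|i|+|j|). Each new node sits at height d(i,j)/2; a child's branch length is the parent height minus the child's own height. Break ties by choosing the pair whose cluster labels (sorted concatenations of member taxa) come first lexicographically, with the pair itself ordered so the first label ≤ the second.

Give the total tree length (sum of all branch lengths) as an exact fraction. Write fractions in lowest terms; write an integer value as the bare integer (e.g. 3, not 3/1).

31/2

1. join C+U (d=2) ⇒ CU; edges |C|=1, |U|=1
  updated: d(CU,V)=12, d(CU,W)=9
2. join V+W (d=8) ⇒ VW; edges |V|=4, |W|=4
  updated: d(CU,VW)=21/2
3. join CU+VW (d=21/2) ⇒ CUVW; edges |CU|=17/4, |VW|=5/4
final tree: ((C:1,U:1):17/4,(V:4,W:4):5/4)
total length: 31/2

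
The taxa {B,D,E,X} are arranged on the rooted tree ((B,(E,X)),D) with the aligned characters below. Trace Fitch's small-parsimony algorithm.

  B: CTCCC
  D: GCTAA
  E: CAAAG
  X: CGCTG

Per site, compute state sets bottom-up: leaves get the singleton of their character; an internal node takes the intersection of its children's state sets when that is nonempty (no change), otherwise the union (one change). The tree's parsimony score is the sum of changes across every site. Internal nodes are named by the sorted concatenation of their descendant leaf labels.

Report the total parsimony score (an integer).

EX@0: {C} ∩ {C} = {C} (intersection, +0)
BEX@0: {C} ∩ {C} = {C} (intersection, +0)
BDEX@0: {C} ∪ {G} = {C,G} (union, +1)
EX@1: {A} ∪ {G} = {A,G} (union, +1)
BEX@1: {T} ∪ {A,G} = {A,G,T} (union, +1)
BDEX@1: {A,G,T} ∪ {C} = {A,C,G,T} (union, +1)
EX@2: {A} ∪ {C} = {A,C} (union, +1)
BEX@2: {C} ∩ {A,C} = {C} (intersection, +0)
BDEX@2: {C} ∪ {T} = {C,T} (union, +1)
EX@3: {A} ∪ {T} = {A,T} (union, +1)
BEX@3: {C} ∪ {A,T} = {A,C,T} (union, +1)
BDEX@3: {A,C,T} ∩ {A} = {A} (intersection, +0)
EX@4: {G} ∩ {G} = {G} (intersection, +0)
BEX@4: {C} ∪ {G} = {C,G} (union, +1)
BDEX@4: {C,G} ∪ {A} = {A,C,G} (union, +1)
per-site changes: [1, 3, 2, 2, 2]; total = 10

10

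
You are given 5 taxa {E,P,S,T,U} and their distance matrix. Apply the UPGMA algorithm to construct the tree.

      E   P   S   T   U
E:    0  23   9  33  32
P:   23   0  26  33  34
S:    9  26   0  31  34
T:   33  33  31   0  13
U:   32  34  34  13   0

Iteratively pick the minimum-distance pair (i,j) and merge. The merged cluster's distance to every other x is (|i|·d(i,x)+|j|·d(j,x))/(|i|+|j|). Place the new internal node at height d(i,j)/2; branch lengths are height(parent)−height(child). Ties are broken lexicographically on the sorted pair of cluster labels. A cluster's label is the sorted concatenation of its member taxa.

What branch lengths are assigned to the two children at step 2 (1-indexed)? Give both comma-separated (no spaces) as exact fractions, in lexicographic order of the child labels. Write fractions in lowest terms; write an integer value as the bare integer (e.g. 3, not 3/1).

13/2,13/2

1. join E+S (d=9) ⇒ ES; edges |E|=9/2, |S|=9/2
  updated: d(ES,P)=49/2, d(ES,T)=32, d(ES,U)=33
2. join T+U (d=13) ⇒ TU; edges |T|=13/2, |U|=13/2
  updated: d(ES,TU)=65/2, d(P,TU)=67/2
3. join ES+P (d=49/2) ⇒ EPS; edges |ES|=31/4, |P|=49/4
  updated: d(EPS,TU)=197/6
4. join EPS+TU (d=197/6) ⇒ EPSTU; edges |EPS|=25/6, |TU|=119/12
final tree: (((E:9/2,S:9/2):31/4,P:49/4):25/6,(T:13/2,U:13/2):119/12)
total length: 673/12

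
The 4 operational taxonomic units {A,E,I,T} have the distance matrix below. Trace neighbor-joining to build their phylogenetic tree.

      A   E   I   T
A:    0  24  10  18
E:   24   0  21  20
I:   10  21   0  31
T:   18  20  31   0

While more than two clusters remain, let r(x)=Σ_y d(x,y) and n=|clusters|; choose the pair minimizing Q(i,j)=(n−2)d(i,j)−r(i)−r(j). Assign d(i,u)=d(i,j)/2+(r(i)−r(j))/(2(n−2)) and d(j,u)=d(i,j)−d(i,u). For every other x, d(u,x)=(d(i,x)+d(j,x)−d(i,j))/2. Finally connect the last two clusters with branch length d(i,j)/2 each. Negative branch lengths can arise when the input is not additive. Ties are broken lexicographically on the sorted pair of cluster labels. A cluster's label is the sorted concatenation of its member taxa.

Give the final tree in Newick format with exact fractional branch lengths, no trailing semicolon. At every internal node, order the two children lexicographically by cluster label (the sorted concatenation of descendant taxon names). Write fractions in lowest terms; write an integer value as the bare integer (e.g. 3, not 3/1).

(((A:5/2,I:15/2):17/2,E:9):11/2,T:11/2)

1. join A+I (d=10, Q=-94) ⇒ AI; edges |A|=5/2, |I|=15/2
  updated: d(AI,E)=35/2, d(AI,T)=39/2
2. join AI+E (d=35/2, Q=-57) ⇒ AEI; edges |AI|=17/2, |E|=9
  updated: d(AEI,T)=11
3. join AEI+T (d=11) ⇒ AEIT; edges |AEI|=11/2, |T|=11/2
final tree: (((A:5/2,I:15/2):17/2,E:9):11/2,T:11/2)
total length: 77/2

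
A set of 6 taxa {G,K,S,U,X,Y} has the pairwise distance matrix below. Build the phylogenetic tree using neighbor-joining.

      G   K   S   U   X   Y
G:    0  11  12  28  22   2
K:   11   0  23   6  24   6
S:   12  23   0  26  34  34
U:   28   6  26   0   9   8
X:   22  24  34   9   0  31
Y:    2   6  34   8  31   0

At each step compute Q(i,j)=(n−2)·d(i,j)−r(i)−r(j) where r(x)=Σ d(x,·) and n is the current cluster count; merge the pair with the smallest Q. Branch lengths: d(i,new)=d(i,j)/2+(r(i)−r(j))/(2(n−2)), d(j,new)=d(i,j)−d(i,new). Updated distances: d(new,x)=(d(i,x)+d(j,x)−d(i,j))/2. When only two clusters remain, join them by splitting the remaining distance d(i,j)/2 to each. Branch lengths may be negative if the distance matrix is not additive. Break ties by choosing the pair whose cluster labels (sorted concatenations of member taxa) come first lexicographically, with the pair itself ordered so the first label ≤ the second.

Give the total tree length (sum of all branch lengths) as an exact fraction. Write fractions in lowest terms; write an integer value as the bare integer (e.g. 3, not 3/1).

89/2

iteration 1: select U,X (d=9, Q=-161); attach at lengths (-7/8, 79/8); label the merged cluster UX
  updated: d(G,UX)=41/2, d(K,UX)=21/2, d(S,UX)=51/2, d(UX,Y)=15
iteration 2: select G,S (d=12, Q=-104); attach at lengths (-13/6, 85/6); label the merged cluster GS
  updated: d(GS,K)=11, d(GS,UX)=17, d(GS,Y)=12
iteration 3: select GS,Y (d=12, Q=-49); attach at lengths (31/4, 17/4); label the merged cluster GSY
  updated: d(GSY,K)=5/2, d(GSY,UX)=10
iteration 4: select GSY,K (d=5/2, Q=-23); attach at lengths (1, 3/2); label the merged cluster GKSY
  updated: d(GKSY,UX)=9
iteration 5: select GKSY,UX (d=9); attach at lengths (9/2, 9/2); label the merged cluster GKSUXY
final tree: ((((G:-13/6,S:85/6):31/4,Y:17/4):1,K:3/2):9/2,(U:-7/8,X:79/8):9/2)
total length: 89/2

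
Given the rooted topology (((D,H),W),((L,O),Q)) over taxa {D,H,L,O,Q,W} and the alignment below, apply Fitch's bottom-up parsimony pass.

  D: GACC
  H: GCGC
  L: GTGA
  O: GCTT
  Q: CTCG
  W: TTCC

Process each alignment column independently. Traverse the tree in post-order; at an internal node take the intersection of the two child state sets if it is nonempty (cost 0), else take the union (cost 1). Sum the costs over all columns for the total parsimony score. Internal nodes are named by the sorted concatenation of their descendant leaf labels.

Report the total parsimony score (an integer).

[col 0] DH: children D:{G}, H:{G} ∩→ {G}; cost 0
[col 0] DHW: children DH:{G}, W:{T} ∪→ {G,T}; cost 1
[col 0] LO: children L:{G}, O:{G} ∩→ {G}; cost 0
[col 0] LOQ: children LO:{G}, Q:{C} ∪→ {C,G}; cost 1
[col 0] DHLOQW: children DHW:{G,T}, LOQ:{C,G} ∩→ {G}; cost 0
[col 1] DH: children D:{A}, H:{C} ∪→ {A,C}; cost 1
[col 1] DHW: children DH:{A,C}, W:{T} ∪→ {A,C,T}; cost 1
[col 1] LO: children L:{T}, O:{C} ∪→ {C,T}; cost 1
[col 1] LOQ: children LO:{C,T}, Q:{T} ∩→ {T}; cost 0
[col 1] DHLOQW: children DHW:{A,C,T}, LOQ:{T} ∩→ {T}; cost 0
[col 2] DH: children D:{C}, H:{G} ∪→ {C,G}; cost 1
[col 2] DHW: children DH:{C,G}, W:{C} ∩→ {C}; cost 0
[col 2] LO: children L:{G}, O:{T} ∪→ {G,T}; cost 1
[col 2] LOQ: children LO:{G,T}, Q:{C} ∪→ {C,G,T}; cost 1
[col 2] DHLOQW: children DHW:{C}, LOQ:{C,G,T} ∩→ {C}; cost 0
[col 3] DH: children D:{C}, H:{C} ∩→ {C}; cost 0
[col 3] DHW: children DH:{C}, W:{C} ∩→ {C}; cost 0
[col 3] LO: children L:{A}, O:{T} ∪→ {A,T}; cost 1
[col 3] LOQ: children LO:{A,T}, Q:{G} ∪→ {A,G,T}; cost 1
[col 3] DHLOQW: children DHW:{C}, LOQ:{A,G,T} ∪→ {A,C,G,T}; cost 1
per-site changes: [2, 3, 3, 3]; total = 11

11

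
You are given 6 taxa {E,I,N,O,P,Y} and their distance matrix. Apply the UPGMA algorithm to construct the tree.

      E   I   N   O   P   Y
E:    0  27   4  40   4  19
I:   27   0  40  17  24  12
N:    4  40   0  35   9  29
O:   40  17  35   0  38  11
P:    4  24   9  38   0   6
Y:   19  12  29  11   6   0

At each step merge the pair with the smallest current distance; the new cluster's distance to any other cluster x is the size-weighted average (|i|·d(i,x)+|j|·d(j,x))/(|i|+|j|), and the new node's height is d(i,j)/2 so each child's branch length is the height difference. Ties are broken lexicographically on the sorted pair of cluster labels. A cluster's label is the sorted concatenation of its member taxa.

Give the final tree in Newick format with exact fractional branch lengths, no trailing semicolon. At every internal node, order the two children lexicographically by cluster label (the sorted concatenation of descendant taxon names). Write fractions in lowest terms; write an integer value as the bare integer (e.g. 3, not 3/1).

step 1: merge (E,N) at d=4; branch lengths E→2, N→2; new cluster EN
  updated: d(EN,I)=67/2, d(EN,O)=75/2, d(EN,P)=13/2, d(EN,Y)=24
step 2: merge (P,Y) at d=6; branch lengths P→3, Y→3; new cluster PY
  updated: d(EN,PY)=61/4, d(I,PY)=18, d(O,PY)=49/2
step 3: merge (EN,PY) at d=61/4; branch lengths EN→45/8, PY→37/8; new cluster ENPY
  updated: d(ENPY,I)=103/4, d(ENPY,O)=31
step 4: merge (I,O) at d=17; branch lengths I→17/2, O→17/2; new cluster IO
  updated: d(ENPY,IO)=227/8
step 5: merge (ENPY,IO) at d=227/8; branch lengths ENPY→105/16, IO→91/16; new cluster EINOPY
final tree: (((E:2,N:2):45/8,(P:3,Y:3):37/8):105/16,(I:17/2,O:17/2):91/16)
total length: 99/2

(((E:2,N:2):45/8,(P:3,Y:3):37/8):105/16,(I:17/2,O:17/2):91/16)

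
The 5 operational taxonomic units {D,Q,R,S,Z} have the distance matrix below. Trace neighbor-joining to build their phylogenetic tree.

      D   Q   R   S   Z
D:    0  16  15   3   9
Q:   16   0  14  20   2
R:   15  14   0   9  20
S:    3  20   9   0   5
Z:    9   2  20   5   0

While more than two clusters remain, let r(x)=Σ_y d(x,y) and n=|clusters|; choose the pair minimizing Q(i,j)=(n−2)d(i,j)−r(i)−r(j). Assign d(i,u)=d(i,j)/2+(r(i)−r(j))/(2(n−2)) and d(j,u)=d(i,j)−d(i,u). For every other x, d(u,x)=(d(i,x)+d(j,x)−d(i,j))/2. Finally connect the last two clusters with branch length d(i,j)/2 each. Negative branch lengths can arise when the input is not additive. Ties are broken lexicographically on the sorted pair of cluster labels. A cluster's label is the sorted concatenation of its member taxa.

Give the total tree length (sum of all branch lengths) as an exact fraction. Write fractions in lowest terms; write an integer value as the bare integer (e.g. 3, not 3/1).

93/4

iteration 1: select Q,Z (d=2, Q=-82); attach at lengths (11/3, -5/3); label the merged cluster QZ
  updated: d(D,QZ)=23/2, d(QZ,R)=16, d(QZ,S)=23/2
iteration 2: select D,S (d=3, Q=-47); attach at lengths (3, 0); label the merged cluster DS
  updated: d(DS,QZ)=10, d(DS,R)=21/2
iteration 3: select DS,QZ (d=10, Q=-73/2); attach at lengths (9/4, 31/4); label the merged cluster DQSZ
  updated: d(DQSZ,R)=33/4
iteration 4: select DQSZ,R (d=33/4); attach at lengths (33/8, 33/8); label the merged cluster DQRSZ
final tree: (((D:3,S:0):9/4,(Q:11/3,Z:-5/3):31/4):33/8,R:33/8)
total length: 93/4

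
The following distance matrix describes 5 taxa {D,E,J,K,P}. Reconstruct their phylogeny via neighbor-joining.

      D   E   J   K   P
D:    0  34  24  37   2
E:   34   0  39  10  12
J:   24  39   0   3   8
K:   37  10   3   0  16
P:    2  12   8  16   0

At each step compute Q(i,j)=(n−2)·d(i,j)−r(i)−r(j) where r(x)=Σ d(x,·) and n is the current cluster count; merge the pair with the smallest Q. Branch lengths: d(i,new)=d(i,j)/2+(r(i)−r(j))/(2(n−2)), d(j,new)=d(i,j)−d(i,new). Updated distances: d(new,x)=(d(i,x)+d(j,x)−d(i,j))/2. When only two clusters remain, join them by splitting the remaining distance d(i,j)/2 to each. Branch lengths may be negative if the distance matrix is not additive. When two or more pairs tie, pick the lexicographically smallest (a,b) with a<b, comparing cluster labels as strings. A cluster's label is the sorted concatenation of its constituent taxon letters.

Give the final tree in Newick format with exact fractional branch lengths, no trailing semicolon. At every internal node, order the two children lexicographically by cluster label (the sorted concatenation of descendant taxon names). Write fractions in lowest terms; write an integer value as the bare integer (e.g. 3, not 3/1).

iteration 1: select E,K (d=10, Q=-131); attach at lengths (59/6, 1/6); label the merged cluster EK
  updated: d(D,EK)=61/2, d(EK,J)=16, d(EK,P)=9
iteration 2: select D,P (d=2, Q=-143/2); attach at lengths (83/8, -67/8); label the merged cluster DP
  updated: d(DP,EK)=75/4, d(DP,J)=15
iteration 3: select DP,EK (d=75/4, Q=-199/4); attach at lengths (71/8, 79/8); label the merged cluster DEKP
  updated: d(DEKP,J)=49/8
iteration 4: select DEKP,J (d=49/8); attach at lengths (49/16, 49/16); label the merged cluster DEJKP
final tree: (((D:83/8,P:-67/8):71/8,(E:59/6,K:1/6):79/8):49/16,J:49/16)
total length: 295/8

(((D:83/8,P:-67/8):71/8,(E:59/6,K:1/6):79/8):49/16,J:49/16)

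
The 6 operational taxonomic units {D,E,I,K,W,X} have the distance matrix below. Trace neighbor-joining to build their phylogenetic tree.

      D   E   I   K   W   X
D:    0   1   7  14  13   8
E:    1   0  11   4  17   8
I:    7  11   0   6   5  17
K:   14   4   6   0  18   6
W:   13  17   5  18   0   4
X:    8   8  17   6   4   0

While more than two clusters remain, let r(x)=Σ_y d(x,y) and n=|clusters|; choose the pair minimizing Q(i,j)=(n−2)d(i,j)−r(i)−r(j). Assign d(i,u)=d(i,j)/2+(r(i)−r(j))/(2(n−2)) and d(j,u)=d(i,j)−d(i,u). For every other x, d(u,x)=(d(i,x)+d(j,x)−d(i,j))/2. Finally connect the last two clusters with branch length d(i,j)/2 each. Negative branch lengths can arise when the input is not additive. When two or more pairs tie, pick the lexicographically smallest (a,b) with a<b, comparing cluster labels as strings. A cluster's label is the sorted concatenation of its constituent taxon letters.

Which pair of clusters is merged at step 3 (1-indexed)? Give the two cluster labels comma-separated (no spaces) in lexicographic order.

DE,WX

1. join W+X (d=4, Q=-84) ⇒ WX; edges |W|=15/4, |X|=1/4
  updated: d(D,WX)=17/2, d(E,WX)=21/2, d(I,WX)=9, d(K,WX)=10
2. join D+E (d=1, Q=-54) ⇒ DE; edges |D|=7/6, |E|=-1/6
  updated: d(DE,I)=17/2, d(DE,K)=17/2, d(DE,WX)=9
3. join DE+WX (d=9, Q=-36) ⇒ DEWX; edges |DE|=4, |WX|=5
  updated: d(DEWX,I)=17/4, d(DEWX,K)=19/4
4. join DEWX+I (d=17/4, Q=-15) ⇒ DEIWX; edges |DEWX|=3/2, |I|=11/4
  updated: d(DEIWX,K)=13/4
5. join DEIWX+K (d=13/4) ⇒ DEIKWX; edges |DEIWX|=13/8, |K|=13/8
final tree: ((((D:7/6,E:-1/6):4,(W:15/4,X:1/4):5):3/2,I:11/4):13/8,K:13/8)
total length: 43/2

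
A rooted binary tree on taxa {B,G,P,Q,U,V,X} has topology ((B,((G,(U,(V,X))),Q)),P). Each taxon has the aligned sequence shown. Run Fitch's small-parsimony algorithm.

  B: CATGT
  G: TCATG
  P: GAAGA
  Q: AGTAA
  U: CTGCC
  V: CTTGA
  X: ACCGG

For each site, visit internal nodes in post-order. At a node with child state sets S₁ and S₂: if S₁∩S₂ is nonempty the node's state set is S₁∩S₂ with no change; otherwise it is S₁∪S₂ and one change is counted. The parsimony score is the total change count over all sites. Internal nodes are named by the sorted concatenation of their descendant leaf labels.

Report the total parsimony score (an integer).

19

[col 0] VX: children V:{C}, X:{A} ∪→ {A,C}; cost 1
[col 0] UVX: children U:{C}, VX:{A,C} ∩→ {C}; cost 0
[col 0] GUVX: children G:{T}, UVX:{C} ∪→ {C,T}; cost 1
[col 0] GQUVX: children GUVX:{C,T}, Q:{A} ∪→ {A,C,T}; cost 1
[col 0] BGQUVX: children B:{C}, GQUVX:{A,C,T} ∩→ {C}; cost 0
[col 0] BGPQUVX: children BGQUVX:{C}, P:{G} ∪→ {C,G}; cost 1
[col 1] VX: children V:{T}, X:{C} ∪→ {C,T}; cost 1
[col 1] UVX: children U:{T}, VX:{C,T} ∩→ {T}; cost 0
[col 1] GUVX: children G:{C}, UVX:{T} ∪→ {C,T}; cost 1
[col 1] GQUVX: children GUVX:{C,T}, Q:{G} ∪→ {C,G,T}; cost 1
[col 1] BGQUVX: children B:{A}, GQUVX:{C,G,T} ∪→ {A,C,G,T}; cost 1
[col 1] BGPQUVX: children BGQUVX:{A,C,G,T}, P:{A} ∩→ {A}; cost 0
[col 2] VX: children V:{T}, X:{C} ∪→ {C,T}; cost 1
[col 2] UVX: children U:{G}, VX:{C,T} ∪→ {C,G,T}; cost 1
[col 2] GUVX: children G:{A}, UVX:{C,G,T} ∪→ {A,C,G,T}; cost 1
[col 2] GQUVX: children GUVX:{A,C,G,T}, Q:{T} ∩→ {T}; cost 0
[col 2] BGQUVX: children B:{T}, GQUVX:{T} ∩→ {T}; cost 0
[col 2] BGPQUVX: children BGQUVX:{T}, P:{A} ∪→ {A,T}; cost 1
[col 3] VX: children V:{G}, X:{G} ∩→ {G}; cost 0
[col 3] UVX: children U:{C}, VX:{G} ∪→ {C,G}; cost 1
[col 3] GUVX: children G:{T}, UVX:{C,G} ∪→ {C,G,T}; cost 1
[col 3] GQUVX: children GUVX:{C,G,T}, Q:{A} ∪→ {A,C,G,T}; cost 1
[col 3] BGQUVX: children B:{G}, GQUVX:{A,C,G,T} ∩→ {G}; cost 0
[col 3] BGPQUVX: children BGQUVX:{G}, P:{G} ∩→ {G}; cost 0
[col 4] VX: children V:{A}, X:{G} ∪→ {A,G}; cost 1
[col 4] UVX: children U:{C}, VX:{A,G} ∪→ {A,C,G}; cost 1
[col 4] GUVX: children G:{G}, UVX:{A,C,G} ∩→ {G}; cost 0
[col 4] GQUVX: children GUVX:{G}, Q:{A} ∪→ {A,G}; cost 1
[col 4] BGQUVX: children B:{T}, GQUVX:{A,G} ∪→ {A,G,T}; cost 1
[col 4] BGPQUVX: children BGQUVX:{A,G,T}, P:{A} ∩→ {A}; cost 0
per-site changes: [4, 4, 4, 3, 4]; total = 19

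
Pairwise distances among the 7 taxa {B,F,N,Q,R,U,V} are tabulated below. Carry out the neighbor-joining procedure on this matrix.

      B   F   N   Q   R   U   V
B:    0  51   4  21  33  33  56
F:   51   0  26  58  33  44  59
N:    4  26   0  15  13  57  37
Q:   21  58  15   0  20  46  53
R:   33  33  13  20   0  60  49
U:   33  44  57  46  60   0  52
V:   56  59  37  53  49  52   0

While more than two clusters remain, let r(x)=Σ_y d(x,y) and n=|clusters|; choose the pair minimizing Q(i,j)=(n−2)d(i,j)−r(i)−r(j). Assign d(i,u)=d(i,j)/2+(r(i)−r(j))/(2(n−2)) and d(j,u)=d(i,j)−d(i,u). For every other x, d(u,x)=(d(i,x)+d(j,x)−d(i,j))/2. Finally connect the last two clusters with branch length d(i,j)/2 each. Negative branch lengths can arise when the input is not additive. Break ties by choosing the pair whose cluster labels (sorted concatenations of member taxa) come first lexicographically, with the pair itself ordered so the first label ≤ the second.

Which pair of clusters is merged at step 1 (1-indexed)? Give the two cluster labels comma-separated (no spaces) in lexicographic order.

step 1: merge (F,U) at d=44, Q=-343; branch lengths F→199/10, U→241/10; new cluster FU
  updated: d(B,FU)=20, d(FU,N)=39/2, d(FU,Q)=30, d(FU,R)=49/2, d(FU,V)=67/2
step 2: merge (FU,V) at d=67/2, Q=-222; branch lengths FU→33/8, V→235/8; new cluster FUV
  updated: d(B,FUV)=85/4, d(FUV,N)=23/2, d(FUV,Q)=99/4, d(FUV,R)=20
step 3: merge (B,N) at d=4, Q=-443/4; branch lengths B→191/24, N→-95/24; new cluster BN
  updated: d(BN,FUV)=115/8, d(BN,Q)=16, d(BN,R)=21
step 4: merge (BN,FUV) at d=115/8, Q=-327/4; branch lengths BN→21/4, FUV→73/8; new cluster BFNUV
  updated: d(BFNUV,Q)=211/16, d(BFNUV,R)=213/16
step 5: merge (BFNUV,Q) at d=211/16, Q=-93/2; branch lengths BFNUV→13/4, Q→159/16; new cluster BFNQUV
  updated: d(BFNQUV,R)=161/16
step 6: merge (BFNQUV,R) at d=161/16; branch lengths BFNQUV→161/32, R→161/32; new cluster BFNQRUV
final tree: ((((B:191/24,N:-95/24):21/4,((F:199/10,U:241/10):33/8,V:235/8):73/8):13/4,Q:159/16):161/32,R:161/32)
total length: 953/8

F,U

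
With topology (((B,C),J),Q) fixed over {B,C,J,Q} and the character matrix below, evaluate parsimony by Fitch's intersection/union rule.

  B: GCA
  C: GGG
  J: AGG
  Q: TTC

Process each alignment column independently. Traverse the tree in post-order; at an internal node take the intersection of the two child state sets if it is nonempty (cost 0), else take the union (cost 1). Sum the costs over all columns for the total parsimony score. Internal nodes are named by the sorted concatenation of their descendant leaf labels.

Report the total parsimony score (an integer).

6

BC@0: {G} ∩ {G} = {G} (intersection, +0)
BCJ@0: {G} ∪ {A} = {A,G} (union, +1)
BCJQ@0: {A,G} ∪ {T} = {A,G,T} (union, +1)
BC@1: {C} ∪ {G} = {C,G} (union, +1)
BCJ@1: {C,G} ∩ {G} = {G} (intersection, +0)
BCJQ@1: {G} ∪ {T} = {G,T} (union, +1)
BC@2: {A} ∪ {G} = {A,G} (union, +1)
BCJ@2: {A,G} ∩ {G} = {G} (intersection, +0)
BCJQ@2: {G} ∪ {C} = {C,G} (union, +1)
per-site changes: [2, 2, 2]; total = 6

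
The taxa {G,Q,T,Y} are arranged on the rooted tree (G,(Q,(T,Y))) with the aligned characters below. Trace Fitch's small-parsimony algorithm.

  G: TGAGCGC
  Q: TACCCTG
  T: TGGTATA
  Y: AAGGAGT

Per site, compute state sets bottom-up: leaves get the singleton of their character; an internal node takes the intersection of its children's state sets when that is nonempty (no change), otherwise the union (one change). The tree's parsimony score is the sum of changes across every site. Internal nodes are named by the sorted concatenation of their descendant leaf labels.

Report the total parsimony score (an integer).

[col 0] TY: children T:{T}, Y:{A} ∪→ {A,T}; cost 1
[col 0] QTY: children Q:{T}, TY:{A,T} ∩→ {T}; cost 0
[col 0] GQTY: children G:{T}, QTY:{T} ∩→ {T}; cost 0
[col 1] TY: children T:{G}, Y:{A} ∪→ {A,G}; cost 1
[col 1] QTY: children Q:{A}, TY:{A,G} ∩→ {A}; cost 0
[col 1] GQTY: children G:{G}, QTY:{A} ∪→ {A,G}; cost 1
[col 2] TY: children T:{G}, Y:{G} ∩→ {G}; cost 0
[col 2] QTY: children Q:{C}, TY:{G} ∪→ {C,G}; cost 1
[col 2] GQTY: children G:{A}, QTY:{C,G} ∪→ {A,C,G}; cost 1
[col 3] TY: children T:{T}, Y:{G} ∪→ {G,T}; cost 1
[col 3] QTY: children Q:{C}, TY:{G,T} ∪→ {C,G,T}; cost 1
[col 3] GQTY: children G:{G}, QTY:{C,G,T} ∩→ {G}; cost 0
[col 4] TY: children T:{A}, Y:{A} ∩→ {A}; cost 0
[col 4] QTY: children Q:{C}, TY:{A} ∪→ {A,C}; cost 1
[col 4] GQTY: children G:{C}, QTY:{A,C} ∩→ {C}; cost 0
[col 5] TY: children T:{T}, Y:{G} ∪→ {G,T}; cost 1
[col 5] QTY: children Q:{T}, TY:{G,T} ∩→ {T}; cost 0
[col 5] GQTY: children G:{G}, QTY:{T} ∪→ {G,T}; cost 1
[col 6] TY: children T:{A}, Y:{T} ∪→ {A,T}; cost 1
[col 6] QTY: children Q:{G}, TY:{A,T} ∪→ {A,G,T}; cost 1
[col 6] GQTY: children G:{C}, QTY:{A,G,T} ∪→ {A,C,G,T}; cost 1
per-site changes: [1, 2, 2, 2, 1, 2, 3]; total = 13

13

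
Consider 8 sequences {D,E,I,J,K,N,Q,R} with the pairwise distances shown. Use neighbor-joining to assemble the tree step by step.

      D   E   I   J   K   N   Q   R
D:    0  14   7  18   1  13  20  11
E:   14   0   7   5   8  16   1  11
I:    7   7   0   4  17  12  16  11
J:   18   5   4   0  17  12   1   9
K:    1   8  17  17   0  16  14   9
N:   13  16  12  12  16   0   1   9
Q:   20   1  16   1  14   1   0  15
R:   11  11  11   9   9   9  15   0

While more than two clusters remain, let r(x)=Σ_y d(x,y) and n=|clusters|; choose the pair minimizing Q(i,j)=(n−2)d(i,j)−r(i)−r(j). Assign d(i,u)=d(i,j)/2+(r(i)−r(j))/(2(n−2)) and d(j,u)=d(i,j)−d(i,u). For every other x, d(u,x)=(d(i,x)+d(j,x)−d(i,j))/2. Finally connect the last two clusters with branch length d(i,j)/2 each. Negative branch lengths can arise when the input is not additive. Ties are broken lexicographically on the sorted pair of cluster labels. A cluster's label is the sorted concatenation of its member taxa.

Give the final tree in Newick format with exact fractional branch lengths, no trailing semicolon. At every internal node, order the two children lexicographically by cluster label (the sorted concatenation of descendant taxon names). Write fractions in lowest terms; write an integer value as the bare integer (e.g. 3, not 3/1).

(((((D:2/3,K:1/3):197/32,R:107/32):99/32,(N:37/20,Q:-17/20):169/32):19/32,E:71/32):57/64,(I:79/24,J:17/24):57/64)

iteration 1: select D,K (d=1, Q=-160); attach at lengths (2/3, 1/3); label the merged cluster DK
  updated: d(DK,E)=21/2, d(DK,I)=23/2, d(DK,J)=17, d(DK,N)=14, d(DK,Q)=33/2, d(DK,R)=19/2
iteration 2: select N,Q (d=1, Q=-219/2); attach at lengths (37/20, -17/20); label the merged cluster NQ
  updated: d(DK,NQ)=59/4, d(E,NQ)=8, d(I,NQ)=27/2, d(J,NQ)=6, d(NQ,R)=23/2
iteration 3: select DK,R (d=19/2, Q=-309/4); attach at lengths (197/32, 107/32); label the merged cluster DKR
  updated: d(DKR,E)=6, d(DKR,I)=13/2, d(DKR,J)=33/4, d(DKR,NQ)=67/8
iteration 4: select I,J (d=4, Q=-169/4); attach at lengths (79/24, 17/24); label the merged cluster IJ
  updated: d(DKR,IJ)=43/8, d(E,IJ)=4, d(IJ,NQ)=31/4
iteration 5: select DKR,NQ (d=67/8, Q=-217/8); attach at lengths (99/32, 169/32); label the merged cluster DKNQR
  updated: d(DKNQR,E)=45/16, d(DKNQR,IJ)=19/8
iteration 6: select DKNQR,E (d=45/16, Q=-147/16); attach at lengths (19/32, 71/32); label the merged cluster DEKNQR
  updated: d(DEKNQR,IJ)=57/32
iteration 7: select DEKNQR,IJ (d=57/32); attach at lengths (57/64, 57/64); label the merged cluster DEIJKNQR
final tree: (((((D:2/3,K:1/3):197/32,R:107/32):99/32,(N:37/20,Q:-17/20):169/32):19/32,E:71/32):57/64,(I:79/24,J:17/24):57/64)
total length: 911/32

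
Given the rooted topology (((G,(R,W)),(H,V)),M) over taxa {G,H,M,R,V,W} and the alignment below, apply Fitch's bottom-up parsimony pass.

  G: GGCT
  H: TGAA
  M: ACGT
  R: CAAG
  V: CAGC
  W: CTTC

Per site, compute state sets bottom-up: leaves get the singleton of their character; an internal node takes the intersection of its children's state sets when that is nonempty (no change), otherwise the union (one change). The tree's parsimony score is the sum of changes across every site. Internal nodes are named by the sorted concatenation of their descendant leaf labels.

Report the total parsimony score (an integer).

RW@0: {C} ∩ {C} = {C} (intersection, +0)
GRW@0: {G} ∪ {C} = {C,G} (union, +1)
HV@0: {T} ∪ {C} = {C,T} (union, +1)
GHRVW@0: {C,G} ∩ {C,T} = {C} (intersection, +0)
GHMRVW@0: {C} ∪ {A} = {A,C} (union, +1)
RW@1: {A} ∪ {T} = {A,T} (union, +1)
GRW@1: {G} ∪ {A,T} = {A,G,T} (union, +1)
HV@1: {G} ∪ {A} = {A,G} (union, +1)
GHRVW@1: {A,G,T} ∩ {A,G} = {A,G} (intersection, +0)
GHMRVW@1: {A,G} ∪ {C} = {A,C,G} (union, +1)
RW@2: {A} ∪ {T} = {A,T} (union, +1)
GRW@2: {C} ∪ {A,T} = {A,C,T} (union, +1)
HV@2: {A} ∪ {G} = {A,G} (union, +1)
GHRVW@2: {A,C,T} ∩ {A,G} = {A} (intersection, +0)
GHMRVW@2: {A} ∪ {G} = {A,G} (union, +1)
RW@3: {G} ∪ {C} = {C,G} (union, +1)
GRW@3: {T} ∪ {C,G} = {C,G,T} (union, +1)
HV@3: {A} ∪ {C} = {A,C} (union, +1)
GHRVW@3: {C,G,T} ∩ {A,C} = {C} (intersection, +0)
GHMRVW@3: {C} ∪ {T} = {C,T} (union, +1)
per-site changes: [3, 4, 4, 4]; total = 15

15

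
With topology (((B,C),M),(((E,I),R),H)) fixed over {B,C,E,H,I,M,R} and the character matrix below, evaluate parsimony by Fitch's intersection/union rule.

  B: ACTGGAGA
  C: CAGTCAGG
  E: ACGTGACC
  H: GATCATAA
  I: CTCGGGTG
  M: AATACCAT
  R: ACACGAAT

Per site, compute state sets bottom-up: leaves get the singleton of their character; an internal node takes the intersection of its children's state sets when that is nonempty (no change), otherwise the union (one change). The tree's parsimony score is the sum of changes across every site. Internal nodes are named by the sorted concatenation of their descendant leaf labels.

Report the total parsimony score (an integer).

29

[col 0] BC: children B:{A}, C:{C} ∪→ {A,C}; cost 1
[col 0] BCM: children BC:{A,C}, M:{A} ∩→ {A}; cost 0
[col 0] EI: children E:{A}, I:{C} ∪→ {A,C}; cost 1
[col 0] EIR: children EI:{A,C}, R:{A} ∩→ {A}; cost 0
[col 0] EHIR: children EIR:{A}, H:{G} ∪→ {A,G}; cost 1
[col 0] BCEHIMR: children BCM:{A}, EHIR:{A,G} ∩→ {A}; cost 0
[col 1] BC: children B:{C}, C:{A} ∪→ {A,C}; cost 1
[col 1] BCM: children BC:{A,C}, M:{A} ∩→ {A}; cost 0
[col 1] EI: children E:{C}, I:{T} ∪→ {C,T}; cost 1
[col 1] EIR: children EI:{C,T}, R:{C} ∩→ {C}; cost 0
[col 1] EHIR: children EIR:{C}, H:{A} ∪→ {A,C}; cost 1
[col 1] BCEHIMR: children BCM:{A}, EHIR:{A,C} ∩→ {A}; cost 0
[col 2] BC: children B:{T}, C:{G} ∪→ {G,T}; cost 1
[col 2] BCM: children BC:{G,T}, M:{T} ∩→ {T}; cost 0
[col 2] EI: children E:{G}, I:{C} ∪→ {C,G}; cost 1
[col 2] EIR: children EI:{C,G}, R:{A} ∪→ {A,C,G}; cost 1
[col 2] EHIR: children EIR:{A,C,G}, H:{T} ∪→ {A,C,G,T}; cost 1
[col 2] BCEHIMR: children BCM:{T}, EHIR:{A,C,G,T} ∩→ {T}; cost 0
[col 3] BC: children B:{G}, C:{T} ∪→ {G,T}; cost 1
[col 3] BCM: children BC:{G,T}, M:{A} ∪→ {A,G,T}; cost 1
[col 3] EI: children E:{T}, I:{G} ∪→ {G,T}; cost 1
[col 3] EIR: children EI:{G,T}, R:{C} ∪→ {C,G,T}; cost 1
[col 3] EHIR: children EIR:{C,G,T}, H:{C} ∩→ {C}; cost 0
[col 3] BCEHIMR: children BCM:{A,G,T}, EHIR:{C} ∪→ {A,C,G,T}; cost 1
[col 4] BC: children B:{G}, C:{C} ∪→ {C,G}; cost 1
[col 4] BCM: children BC:{C,G}, M:{C} ∩→ {C}; cost 0
[col 4] EI: children E:{G}, I:{G} ∩→ {G}; cost 0
[col 4] EIR: children EI:{G}, R:{G} ∩→ {G}; cost 0
[col 4] EHIR: children EIR:{G}, H:{A} ∪→ {A,G}; cost 1
[col 4] BCEHIMR: children BCM:{C}, EHIR:{A,G} ∪→ {A,C,G}; cost 1
[col 5] BC: children B:{A}, C:{A} ∩→ {A}; cost 0
[col 5] BCM: children BC:{A}, M:{C} ∪→ {A,C}; cost 1
[col 5] EI: children E:{A}, I:{G} ∪→ {A,G}; cost 1
[col 5] EIR: children EI:{A,G}, R:{A} ∩→ {A}; cost 0
[col 5] EHIR: children EIR:{A}, H:{T} ∪→ {A,T}; cost 1
[col 5] BCEHIMR: children BCM:{A,C}, EHIR:{A,T} ∩→ {A}; cost 0
[col 6] BC: children B:{G}, C:{G} ∩→ {G}; cost 0
[col 6] BCM: children BC:{G}, M:{A} ∪→ {A,G}; cost 1
[col 6] EI: children E:{C}, I:{T} ∪→ {C,T}; cost 1
[col 6] EIR: children EI:{C,T}, R:{A} ∪→ {A,C,T}; cost 1
[col 6] EHIR: children EIR:{A,C,T}, H:{A} ∩→ {A}; cost 0
[col 6] BCEHIMR: children BCM:{A,G}, EHIR:{A} ∩→ {A}; cost 0
[col 7] BC: children B:{A}, C:{G} ∪→ {A,G}; cost 1
[col 7] BCM: children BC:{A,G}, M:{T} ∪→ {A,G,T}; cost 1
[col 7] EI: children E:{C}, I:{G} ∪→ {C,G}; cost 1
[col 7] EIR: children EI:{C,G}, R:{T} ∪→ {C,G,T}; cost 1
[col 7] EHIR: children EIR:{C,G,T}, H:{A} ∪→ {A,C,G,T}; cost 1
[col 7] BCEHIMR: children BCM:{A,G,T}, EHIR:{A,C,G,T} ∩→ {A,G,T}; cost 0
per-site changes: [3, 3, 4, 5, 3, 3, 3, 5]; total = 29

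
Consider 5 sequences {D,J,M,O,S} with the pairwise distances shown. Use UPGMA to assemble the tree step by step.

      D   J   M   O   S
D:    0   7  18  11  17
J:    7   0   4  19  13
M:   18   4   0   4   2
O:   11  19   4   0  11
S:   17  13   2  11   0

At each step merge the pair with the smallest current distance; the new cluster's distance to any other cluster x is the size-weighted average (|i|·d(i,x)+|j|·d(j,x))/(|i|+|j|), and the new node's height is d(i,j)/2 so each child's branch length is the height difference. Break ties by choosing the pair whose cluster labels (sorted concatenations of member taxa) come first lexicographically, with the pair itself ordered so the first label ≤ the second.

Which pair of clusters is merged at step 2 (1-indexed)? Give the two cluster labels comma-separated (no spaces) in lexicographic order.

D,J

iteration 1: select M,S (d=2); attach at lengths (1, 1); label the merged cluster MS
  updated: d(D,MS)=35/2, d(J,MS)=17/2, d(MS,O)=15/2
iteration 2: select D,J (d=7); attach at lengths (7/2, 7/2); label the merged cluster DJ
  updated: d(DJ,MS)=13, d(DJ,O)=15
iteration 3: select MS,O (d=15/2); attach at lengths (11/4, 15/4); label the merged cluster MOS
  updated: d(DJ,MOS)=41/3
iteration 4: select DJ,MOS (d=41/3); attach at lengths (10/3, 37/12); label the merged cluster DJMOS
final tree: ((D:7/2,J:7/2):10/3,((M:1,S:1):11/4,O:15/4):37/12)
total length: 263/12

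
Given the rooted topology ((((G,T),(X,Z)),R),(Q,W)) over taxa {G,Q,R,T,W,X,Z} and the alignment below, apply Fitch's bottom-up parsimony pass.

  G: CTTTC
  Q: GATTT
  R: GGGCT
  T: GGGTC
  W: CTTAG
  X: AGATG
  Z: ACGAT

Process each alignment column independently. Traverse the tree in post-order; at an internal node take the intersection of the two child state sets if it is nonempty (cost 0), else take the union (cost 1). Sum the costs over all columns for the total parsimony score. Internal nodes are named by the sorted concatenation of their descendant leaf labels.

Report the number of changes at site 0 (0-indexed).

3

site 0, node GT: G={C} ∪ T={G} → {C,G} (+1)
site 0, node XZ: X={A} ∩ Z={A} → {A} (+0)
site 0, node GTXZ: GT={C,G} ∪ XZ={A} → {A,C,G} (+1)
site 0, node GRTXZ: GTXZ={A,C,G} ∩ R={G} → {G} (+0)
site 0, node QW: Q={G} ∪ W={C} → {C,G} (+1)
site 0, node GQRTWXZ: GRTXZ={G} ∩ QW={C,G} → {G} (+0)
site 1, node GT: G={T} ∪ T={G} → {G,T} (+1)
site 1, node XZ: X={G} ∪ Z={C} → {C,G} (+1)
site 1, node GTXZ: GT={G,T} ∩ XZ={C,G} → {G} (+0)
site 1, node GRTXZ: GTXZ={G} ∩ R={G} → {G} (+0)
site 1, node QW: Q={A} ∪ W={T} → {A,T} (+1)
site 1, node GQRTWXZ: GRTXZ={G} ∪ QW={A,T} → {A,G,T} (+1)
site 2, node GT: G={T} ∪ T={G} → {G,T} (+1)
site 2, node XZ: X={A} ∪ Z={G} → {A,G} (+1)
site 2, node GTXZ: GT={G,T} ∩ XZ={A,G} → {G} (+0)
site 2, node GRTXZ: GTXZ={G} ∩ R={G} → {G} (+0)
site 2, node QW: Q={T} ∩ W={T} → {T} (+0)
site 2, node GQRTWXZ: GRTXZ={G} ∪ QW={T} → {G,T} (+1)
site 3, node GT: G={T} ∩ T={T} → {T} (+0)
site 3, node XZ: X={T} ∪ Z={A} → {A,T} (+1)
site 3, node GTXZ: GT={T} ∩ XZ={A,T} → {T} (+0)
site 3, node GRTXZ: GTXZ={T} ∪ R={C} → {C,T} (+1)
site 3, node QW: Q={T} ∪ W={A} → {A,T} (+1)
site 3, node GQRTWXZ: GRTXZ={C,T} ∩ QW={A,T} → {T} (+0)
site 4, node GT: G={C} ∩ T={C} → {C} (+0)
site 4, node XZ: X={G} ∪ Z={T} → {G,T} (+1)
site 4, node GTXZ: GT={C} ∪ XZ={G,T} → {C,G,T} (+1)
site 4, node GRTXZ: GTXZ={C,G,T} ∩ R={T} → {T} (+0)
site 4, node QW: Q={T} ∪ W={G} → {G,T} (+1)
site 4, node GQRTWXZ: GRTXZ={T} ∩ QW={G,T} → {T} (+0)
per-site changes: [3, 4, 3, 3, 3]; total = 16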